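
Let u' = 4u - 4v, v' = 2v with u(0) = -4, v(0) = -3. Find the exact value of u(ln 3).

A = [[4,-4],[0,2]]; eigenvalues λ = 2, 4.
Eigenvectors: (2,1) for λ=2, (-1,0) for λ=4.
From the initial condition, c_1 = -3, c_2 = -2.
u(ln 3) = (-3)(3^2)(2) + (-2)(3^4)(-1) = 108.

108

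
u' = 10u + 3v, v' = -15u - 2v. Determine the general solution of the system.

u(t) = -K_1e^(4t)cos(3t) - K_2e^(4t)sin(3t), v(t) = K_1e^(4t)sin(3t) + 2K_1e^(4t)cos(3t) + 2K_2e^(4t)sin(3t) - K_2e^(4t)cos(3t)

Coefficient matrix A = [[10, 3], [-15, -2]].
Characteristic polynomial det(A - λI) = λ^2 - 8λ + 25 = 0.
Eigenvalues λ = 4 ± 3i (complex conjugate pair).
For λ=4+3i: an eigenvector is (-1,2) - i(0,1) = (-1, 2 - i).
A real fundamental pair from Re and Im of e^((4+3i)t)v: X_1 = e^(4t)(cos(3t)·(-1,2) + sin(3t)·(0,1)), X_2 = e^(4t)(sin(3t)·(-1,2) - cos(3t)·(0,1)).
General solution: K_1X_1 + K_2X_2.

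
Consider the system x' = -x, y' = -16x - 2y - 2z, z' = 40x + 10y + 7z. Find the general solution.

x(t) = K_1e^(-t), y(t) = 4K_1e^(-t) - 2K_2e^(3t) + K_3e^(2t), z(t) = -10K_1e^(-t) + 5K_2e^(3t) - 2K_3e^(2t)

Coefficient matrix A = [[-1, 0, 0], [-16, -2, -2], [40, 10, 7]].
det(A - λI) = 0 gives eigenvalues λ = -1, 3, 2.
For λ=-1: eigenvector (1,4,-10).
For λ=3: eigenvector (0,-2,5).
For λ=2: eigenvector (0,1,-2).
General solution: K_1e^(-t)(1,4,-10) + K_2e^(3t)(0,-2,5) + K_3e^(2t)(0,1,-2).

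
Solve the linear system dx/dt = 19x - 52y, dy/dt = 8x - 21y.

x(t) = -3C_1e^(-t)sin(4t) + 2C_1e^(-t)cos(4t) + 2C_2e^(-t)sin(4t) + 3C_2e^(-t)cos(4t), y(t) = -C_1e^(-t)sin(4t) + C_1e^(-t)cos(4t) + C_2e^(-t)sin(4t) + C_2e^(-t)cos(4t)

Coefficient matrix A = [[19, -52], [8, -21]].
Characteristic polynomial det(A - λI) = λ^2 + 2λ + 17 = 0.
Eigenvalues λ = -1 ± 4i (complex conjugate pair).
For λ=-1+4i: an eigenvector is (2,1) - i(-3,-1) = (2 + 3i, 1 + i).
A real fundamental pair from Re and Im of e^((-1+4i)t)v: X_1 = e^(-t)(cos(4t)·(2,1) + sin(4t)·(-3,-1)), X_2 = e^(-t)(sin(4t)·(2,1) - cos(4t)·(-3,-1)).
General solution: C_1X_1 + C_2X_2.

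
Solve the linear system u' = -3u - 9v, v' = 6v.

u(t) = c_1e^(6t) + c_2e^(-3t), v(t) = -c_1e^(6t)

Coefficient matrix A = [[-3, -9], [0, 6]].
Characteristic polynomial det(A - λI) = λ^2 - 3λ - 18 = 0.
Eigenvalues λ = 6, -3.
For λ=6: (A-λI) row 1 is [-9, -9], so an eigenvector is (1, -1).
For λ=-3: (A-λI) row 1 is [0, -9], so an eigenvector is (1, 0).
General solution: c_1e^(6t)(1,-1) + c_2e^(-3t)(1,0).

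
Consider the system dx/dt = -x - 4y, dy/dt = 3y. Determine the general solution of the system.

x(t) = -C_1e^(3t) - C_2e^(-t), y(t) = C_1e^(3t)

Coefficient matrix A = [[-1, -4], [0, 3]].
Characteristic polynomial det(A - λI) = λ^2 - 2λ - 3 = 0.
Eigenvalues λ = 3, -1.
For λ=3: (A-λI) row 1 is [-4, -4], so an eigenvector is (-1, 1).
For λ=-1: (A-λI) row 1 is [0, -4], so an eigenvector is (-1, 0).
General solution: C_1e^(3t)(-1,1) + C_2e^(-t)(-1,0).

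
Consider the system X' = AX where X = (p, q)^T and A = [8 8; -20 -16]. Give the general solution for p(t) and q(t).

Coefficient matrix A = [[8, 8], [-20, -16]].
Characteristic polynomial det(A - λI) = λ^2 + 8λ + 32 = 0.
Eigenvalues λ = -4 ± 4i (complex conjugate pair).
For λ=-4+4i: an eigenvector is (-1,2) - i(1,-1) = (-1 - i, 2 + i).
A real fundamental pair from Re and Im of e^((-4+4i)t)v: X_1 = e^(-4t)(cos(4t)·(-1,2) + sin(4t)·(1,-1)), X_2 = e^(-4t)(sin(4t)·(-1,2) - cos(4t)·(1,-1)).
General solution: C_1X_1 + C_2X_2.

p(t) = C_1e^(-4t)sin(4t) - C_1e^(-4t)cos(4t) - C_2e^(-4t)sin(4t) - C_2e^(-4t)cos(4t), q(t) = -C_1e^(-4t)sin(4t) + 2C_1e^(-4t)cos(4t) + 2C_2e^(-4t)sin(4t) + C_2e^(-4t)cos(4t)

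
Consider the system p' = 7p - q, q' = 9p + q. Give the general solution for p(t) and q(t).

Coefficient matrix A = [[7, -1], [9, 1]].
Characteristic polynomial det(A - λI) = λ^2 - 8λ + 16 = 0.
Single eigenvalue λ = 4 with algebraic multiplicity 2.
Eigenvector v = (1,3); generalized eigenvector w with (A-λI)w=v is (0,-1).
General solution: e^(4t)[c_1·v + c_2·(t·v + w)].

p(t) = c_1e^(4t) + c_2te^(4t), q(t) = 3c_1e^(4t) + 3c_2te^(4t) - c_2e^(4t)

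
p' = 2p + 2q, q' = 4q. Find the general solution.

p(t) = K_1e^(4t) - K_2e^(2t), q(t) = K_1e^(4t)

Coefficient matrix A = [[2, 2], [0, 4]].
Characteristic polynomial det(A - λI) = λ^2 - 6λ + 8 = 0.
Eigenvalues λ = 4, 2.
For λ=4: (A-λI) row 1 is [-2, 2], so an eigenvector is (1, 1).
For λ=2: (A-λI) row 1 is [0, 2], so an eigenvector is (-1, 0).
General solution: K_1e^(4t)(1,1) + K_2e^(2t)(-1,0).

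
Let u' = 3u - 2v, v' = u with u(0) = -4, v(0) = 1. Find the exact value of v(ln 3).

-27

A = [[3,-2],[1,0]]; eigenvalues λ = 2, 1.
Eigenvectors: (-2,-1) for λ=2, (1,1) for λ=1.
From the initial condition, c_1 = 5, c_2 = 6.
v(ln 3) = (5)(3^2)(-1) + (6)(3^1)(1) = -27.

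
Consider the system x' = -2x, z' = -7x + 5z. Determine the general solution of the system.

Coefficient matrix A = [[-2, 0], [-7, 5]].
Characteristic polynomial det(A - λI) = λ^2 - 3λ - 10 = 0.
Eigenvalues λ = 5, -2.
For λ=5: (A-λI) row 1 is [-7, 0], so an eigenvector is (0, 1).
For λ=-2: (A-λI) row 2 is [-7, 7], so an eigenvector is (-1, -1).
General solution: K_1e^(5t)(0,1) + K_2e^(-2t)(-1,-1).

x(t) = -K_2e^(-2t), z(t) = K_1e^(5t) - K_2e^(-2t)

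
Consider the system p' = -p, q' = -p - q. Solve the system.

Coefficient matrix A = [[-1, 0], [-1, -1]].
Characteristic polynomial det(A - λI) = λ^2 + 2λ + 1 = 0.
Single eigenvalue λ = -1 with algebraic multiplicity 2.
Eigenvector v = (0,1); generalized eigenvector w with (A-λI)w=v is (-1,-2).
General solution: e^(-t)[C_1·v + C_2·(t·v + w)].

p(t) = -C_2e^(-t), q(t) = C_1e^(-t) + C_2te^(-t) - 2C_2e^(-t)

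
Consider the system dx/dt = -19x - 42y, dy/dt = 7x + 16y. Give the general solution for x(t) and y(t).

x(t) = -3K_1e^(-5t) - 2K_2e^(2t), y(t) = K_1e^(-5t) + K_2e^(2t)

Coefficient matrix A = [[-19, -42], [7, 16]].
Characteristic polynomial det(A - λI) = λ^2 + 3λ - 10 = 0.
Eigenvalues λ = -5, 2.
For λ=-5: (A-λI) row 1 is [-14, -42], so an eigenvector is (-3, 1).
For λ=2: (A-λI) row 1 is [-21, -42], so an eigenvector is (-2, 1).
General solution: K_1e^(-5t)(-3,1) + K_2e^(2t)(-2,1).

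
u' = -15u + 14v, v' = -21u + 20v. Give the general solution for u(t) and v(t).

Coefficient matrix A = [[-15, 14], [-21, 20]].
Characteristic polynomial det(A - λI) = λ^2 - 5λ - 6 = 0.
Eigenvalues λ = -1, 6.
For λ=-1: (A-λI) row 1 is [-14, 14], so an eigenvector is (1, 1).
For λ=6: (A-λI) row 1 is [-21, 14], so an eigenvector is (2, 3).
General solution: K_1e^(-t)(1,1) + K_2e^(6t)(2,3).

u(t) = K_1e^(-t) + 2K_2e^(6t), v(t) = K_1e^(-t) + 3K_2e^(6t)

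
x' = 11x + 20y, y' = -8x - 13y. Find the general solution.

Coefficient matrix A = [[11, 20], [-8, -13]].
Characteristic polynomial det(A - λI) = λ^2 + 2λ + 17 = 0.
Eigenvalues λ = -1 ± 4i (complex conjugate pair).
For λ=-1+4i: an eigenvector is (-2,1) - i(-1,1) = (-2 + i, 1 - i).
A real fundamental pair from Re and Im of e^((-1+4i)t)v: X_1 = e^(-t)(cos(4t)·(-2,1) + sin(4t)·(-1,1)), X_2 = e^(-t)(sin(4t)·(-2,1) - cos(4t)·(-1,1)).
General solution: C_1X_1 + C_2X_2.

x(t) = -C_1e^(-t)sin(4t) - 2C_1e^(-t)cos(4t) - 2C_2e^(-t)sin(4t) + C_2e^(-t)cos(4t), y(t) = C_1e^(-t)sin(4t) + C_1e^(-t)cos(4t) + C_2e^(-t)sin(4t) - C_2e^(-t)cos(4t)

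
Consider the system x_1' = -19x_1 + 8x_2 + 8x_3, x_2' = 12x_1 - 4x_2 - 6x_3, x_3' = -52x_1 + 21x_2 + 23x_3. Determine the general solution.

x_1(t) = K_1e^(-3t) + 2K_3e^(t), x_2(t) = K_2e^(2t) + 6K_3e^(t), x_3(t) = 2K_1e^(-3t) - K_2e^(2t) - K_3e^(t)

Coefficient matrix A = [[-19, 8, 8], [12, -4, -6], [-52, 21, 23]].
det(A - λI) = 0 gives eigenvalues λ = -3, 2, 1.
For λ=-3: eigenvector (1,0,2).
For λ=2: eigenvector (0,1,-1).
For λ=1: eigenvector (2,6,-1).
General solution: K_1e^(-3t)(1,0,2) + K_2e^(2t)(0,1,-1) + K_3e^(t)(2,6,-1).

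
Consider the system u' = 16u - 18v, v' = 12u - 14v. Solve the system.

Coefficient matrix A = [[16, -18], [12, -14]].
Characteristic polynomial det(A - λI) = λ^2 - 2λ - 8 = 0.
Eigenvalues λ = 4, -2.
For λ=4: (A-λI) row 1 is [12, -18], so an eigenvector is (-3, -2).
For λ=-2: (A-λI) row 1 is [18, -18], so an eigenvector is (-1, -1).
General solution: c_1e^(4t)(-3,-2) + c_2e^(-2t)(-1,-1).

u(t) = -3c_1e^(4t) - c_2e^(-2t), v(t) = -2c_1e^(4t) - c_2e^(-2t)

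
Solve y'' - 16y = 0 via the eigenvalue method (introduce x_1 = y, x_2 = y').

y(t) = K_1e^(-4t) + K_2e^(4t)

Let x_1 = y, x_2 = y'. Then x_1' = x_2 and x_2' = 16x_1.
A = [[0,1],[16,0]]; det(A-λI) = λ^2 - 16.
Eigenvalues λ = -4, 4 with eigenvectors (1,-4), (1,4).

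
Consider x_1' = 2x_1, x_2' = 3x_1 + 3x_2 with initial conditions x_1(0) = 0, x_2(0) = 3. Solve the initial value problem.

Coefficient matrix A = [[2, 0], [3, 3]].
Characteristic polynomial det(A - λI) = λ^2 - 5λ + 6 = 0.
Eigenvalues λ = 2, 3.
For λ=2: (A-λI) row 2 is [3, 1], so an eigenvector is (1, -3).
For λ=3: (A-λI) row 1 is [-1, 0], so an eigenvector is (0, 1).
General solution: C_1e^(2t)(1,-3) + C_2e^(3t)(0,1).
Applying x_1(0)=0, x_2(0)=3 gives C_1=0, C_2=3.

x_1(t) = 0, x_2(t) = 3e^(3t)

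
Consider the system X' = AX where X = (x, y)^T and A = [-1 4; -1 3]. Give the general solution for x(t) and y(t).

Coefficient matrix A = [[-1, 4], [-1, 3]].
Characteristic polynomial det(A - λI) = λ^2 - 2λ + 1 = 0.
Single eigenvalue λ = 1 with algebraic multiplicity 2.
Eigenvector v = (2,1); generalized eigenvector w with (A-λI)w=v is (3,2).
General solution: e^(t)[c_1·v + c_2·(t·v + w)].

x(t) = 2c_1e^(t) + 2c_2te^(t) + 3c_2e^(t), y(t) = c_1e^(t) + c_2te^(t) + 2c_2e^(t)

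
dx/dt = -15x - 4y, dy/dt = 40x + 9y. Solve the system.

x(t) = C_1e^(-3t)cos(4t) + C_2e^(-3t)sin(4t), y(t) = C_1e^(-3t)sin(4t) - 3C_1e^(-3t)cos(4t) - 3C_2e^(-3t)sin(4t) - C_2e^(-3t)cos(4t)

Coefficient matrix A = [[-15, -4], [40, 9]].
Characteristic polynomial det(A - λI) = λ^2 + 6λ + 25 = 0.
Eigenvalues λ = -3 ± 4i (complex conjugate pair).
For λ=-3+4i: an eigenvector is (1,-3) - i(0,1) = (1, -3 - i).
A real fundamental pair from Re and Im of e^((-3+4i)t)v: X_1 = e^(-3t)(cos(4t)·(1,-3) + sin(4t)·(0,1)), X_2 = e^(-3t)(sin(4t)·(1,-3) - cos(4t)·(0,1)).
General solution: C_1X_1 + C_2X_2.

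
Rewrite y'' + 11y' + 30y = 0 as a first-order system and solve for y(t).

y(t) = C_1e^(-5t) + C_2e^(-6t)

Let x_1 = y, x_2 = y'. Then x_1' = x_2 and x_2' = -30x_1 - 11x_2.
A = [[0,1],[-30,-11]]; det(A-λI) = λ^2 + 11λ + 30.
Eigenvalues λ = -5, -6 with eigenvectors (1,-5), (1,-6).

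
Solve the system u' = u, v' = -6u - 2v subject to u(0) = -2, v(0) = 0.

u(t) = -2e^(t), v(t) = 4e^(t) - 4e^(-2t)

Coefficient matrix A = [[1, 0], [-6, -2]].
Characteristic polynomial det(A - λI) = λ^2 + λ - 2 = 0.
Eigenvalues λ = 1, -2.
For λ=1: (A-λI) row 2 is [-6, -3], so an eigenvector is (1, -2).
For λ=-2: (A-λI) row 1 is [3, 0], so an eigenvector is (0, 1).
General solution: C_1e^(t)(1,-2) + C_2e^(-2t)(0,1).
Applying u(0)=-2, v(0)=0 gives C_1=-2, C_2=-4.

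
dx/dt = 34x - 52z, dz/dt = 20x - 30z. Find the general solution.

x(t) = -2C_1e^(2t)sin(4t) + 3C_1e^(2t)cos(4t) + 3C_2e^(2t)sin(4t) + 2C_2e^(2t)cos(4t), z(t) = -C_1e^(2t)sin(4t) + 2C_1e^(2t)cos(4t) + 2C_2e^(2t)sin(4t) + C_2e^(2t)cos(4t)

Coefficient matrix A = [[34, -52], [20, -30]].
Characteristic polynomial det(A - λI) = λ^2 - 4λ + 20 = 0.
Eigenvalues λ = 2 ± 4i (complex conjugate pair).
For λ=2+4i: an eigenvector is (3,2) - i(-2,-1) = (3 + 2i, 2 + i).
A real fundamental pair from Re and Im of e^((2+4i)t)v: X_1 = e^(2t)(cos(4t)·(3,2) + sin(4t)·(-2,-1)), X_2 = e^(2t)(sin(4t)·(3,2) - cos(4t)·(-2,-1)).
General solution: C_1X_1 + C_2X_2.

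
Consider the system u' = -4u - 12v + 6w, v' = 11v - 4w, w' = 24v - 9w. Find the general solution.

u(t) = C_1e^(-4t) + 2C_2e^(-t), v(t) = C_2e^(-t) + C_3e^(3t), w(t) = 3C_2e^(-t) + 2C_3e^(3t)

Coefficient matrix A = [[-4, -12, 6], [0, 11, -4], [0, 24, -9]].
det(A - λI) = 0 gives eigenvalues λ = -4, -1, 3.
For λ=-4: eigenvector (1,0,0).
For λ=-1: eigenvector (2,1,3).
For λ=3: eigenvector (0,1,2).
General solution: C_1e^(-4t)(1,0,0) + C_2e^(-t)(2,1,3) + C_3e^(3t)(0,1,2).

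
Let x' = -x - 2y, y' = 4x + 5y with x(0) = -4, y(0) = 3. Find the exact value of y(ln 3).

-39

A = [[-1,-2],[4,5]]; eigenvalues λ = 1, 3.
Eigenvectors: (-1,1) for λ=1, (-1,2) for λ=3.
From the initial condition, c_1 = 5, c_2 = -1.
y(ln 3) = (5)(3^1)(1) + (-1)(3^3)(2) = -39.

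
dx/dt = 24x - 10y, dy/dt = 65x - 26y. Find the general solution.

x(t) = C_1e^(-t)sin(5t) - C_1e^(-t)cos(5t) - C_2e^(-t)sin(5t) - C_2e^(-t)cos(5t), y(t) = 2C_1e^(-t)sin(5t) - 3C_1e^(-t)cos(5t) - 3C_2e^(-t)sin(5t) - 2C_2e^(-t)cos(5t)

Coefficient matrix A = [[24, -10], [65, -26]].
Characteristic polynomial det(A - λI) = λ^2 + 2λ + 26 = 0.
Eigenvalues λ = -1 ± 5i (complex conjugate pair).
For λ=-1+5i: an eigenvector is (-1,-3) - i(1,2) = (-1 - i, -3 - 2i).
A real fundamental pair from Re and Im of e^((-1+5i)t)v: X_1 = e^(-t)(cos(5t)·(-1,-3) + sin(5t)·(1,2)), X_2 = e^(-t)(sin(5t)·(-1,-3) - cos(5t)·(1,2)).
General solution: C_1X_1 + C_2X_2.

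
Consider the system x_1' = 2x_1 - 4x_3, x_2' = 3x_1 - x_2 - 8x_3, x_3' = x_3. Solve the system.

Coefficient matrix A = [[2, 0, -4], [3, -1, -8], [0, 0, 1]].
det(A - λI) = 0 gives eigenvalues λ = 2, -1, 1.
For λ=2: eigenvector (1,1,0).
For λ=-1: eigenvector (0,1,0).
For λ=1: eigenvector (4,2,1).
General solution: K_1e^(2t)(1,1,0) + K_2e^(-t)(0,1,0) + K_3e^(t)(4,2,1).

x_1(t) = K_1e^(2t) + 4K_3e^(t), x_2(t) = K_1e^(2t) + K_2e^(-t) + 2K_3e^(t), x_3(t) = K_3e^(t)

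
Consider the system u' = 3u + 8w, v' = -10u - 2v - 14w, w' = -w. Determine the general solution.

Coefficient matrix A = [[3, 0, 8], [-10, -2, -14], [0, 0, -1]].
det(A - λI) = 0 gives eigenvalues λ = 3, -2, -1.
For λ=3: eigenvector (1,-2,0).
For λ=-2: eigenvector (0,1,0).
For λ=-1: eigenvector (-2,6,1).
General solution: K_1e^(3t)(1,-2,0) + K_2e^(-2t)(0,1,0) + K_3e^(-t)(-2,6,1).

u(t) = K_1e^(3t) - 2K_3e^(-t), v(t) = -2K_1e^(3t) + K_2e^(-2t) + 6K_3e^(-t), w(t) = K_3e^(-t)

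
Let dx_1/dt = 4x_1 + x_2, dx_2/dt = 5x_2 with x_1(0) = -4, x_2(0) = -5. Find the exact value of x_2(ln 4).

-5120

A = [[4,1],[0,5]]; eigenvalues λ = 5, 4.
Eigenvectors: (1,1) for λ=5, (-1,0) for λ=4.
From the initial condition, c_1 = -5, c_2 = -1.
x_2(ln 4) = (-5)(4^5)(1) + (-1)(4^4)(0) = -5120.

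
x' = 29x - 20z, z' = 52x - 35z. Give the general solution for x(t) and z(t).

x(t) = C_1e^(-3t)sin(4t) + 2C_1e^(-3t)cos(4t) + 2C_2e^(-3t)sin(4t) - C_2e^(-3t)cos(4t), z(t) = 2C_1e^(-3t)sin(4t) + 3C_1e^(-3t)cos(4t) + 3C_2e^(-3t)sin(4t) - 2C_2e^(-3t)cos(4t)

Coefficient matrix A = [[29, -20], [52, -35]].
Characteristic polynomial det(A - λI) = λ^2 + 6λ + 25 = 0.
Eigenvalues λ = -3 ± 4i (complex conjugate pair).
For λ=-3+4i: an eigenvector is (2,3) - i(1,2) = (2 - i, 3 - 2i).
A real fundamental pair from Re and Im of e^((-3+4i)t)v: X_1 = e^(-3t)(cos(4t)·(2,3) + sin(4t)·(1,2)), X_2 = e^(-3t)(sin(4t)·(2,3) - cos(4t)·(1,2)).
General solution: C_1X_1 + C_2X_2.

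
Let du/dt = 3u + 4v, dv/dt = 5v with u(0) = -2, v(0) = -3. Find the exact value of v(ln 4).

A = [[3,4],[0,5]]; eigenvalues λ = 3, 5.
Eigenvectors: (-1,0) for λ=3, (-2,-1) for λ=5.
From the initial condition, c_1 = -4, c_2 = 3.
v(ln 4) = (-4)(4^3)(0) + (3)(4^5)(-1) = -3072.

-3072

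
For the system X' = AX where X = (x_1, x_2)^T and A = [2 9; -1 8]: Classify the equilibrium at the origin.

unstable improper node

A = [[2,9],[-1,8]]; det(A-λI) = λ^2 - 10λ + 25.
repeated λ = 5 with a single eigenvector.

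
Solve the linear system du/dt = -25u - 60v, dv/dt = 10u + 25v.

u(t) = -2c_1e^(5t) + 3c_2e^(-5t), v(t) = c_1e^(5t) - c_2e^(-5t)

Coefficient matrix A = [[-25, -60], [10, 25]].
Characteristic polynomial det(A - λI) = λ^2 - 25 = 0.
Eigenvalues λ = 5, -5.
For λ=5: (A-λI) row 1 is [-30, -60], so an eigenvector is (-2, 1).
For λ=-5: (A-λI) row 1 is [-20, -60], so an eigenvector is (3, -1).
General solution: c_1e^(5t)(-2,1) + c_2e^(-5t)(3,-1).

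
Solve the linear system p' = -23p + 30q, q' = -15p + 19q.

Coefficient matrix A = [[-23, 30], [-15, 19]].
Characteristic polynomial det(A - λI) = λ^2 + 4λ + 13 = 0.
Eigenvalues λ = -2 ± 3i (complex conjugate pair).
For λ=-2+3i: an eigenvector is (-1,-1) - i(-3,-2) = (-1 + 3i, -1 + 2i).
A real fundamental pair from Re and Im of e^((-2+3i)t)v: X_1 = e^(-2t)(cos(3t)·(-1,-1) + sin(3t)·(-3,-2)), X_2 = e^(-2t)(sin(3t)·(-1,-1) - cos(3t)·(-3,-2)).
General solution: c_1X_1 + c_2X_2.

p(t) = -3c_1e^(-2t)sin(3t) - c_1e^(-2t)cos(3t) - c_2e^(-2t)sin(3t) + 3c_2e^(-2t)cos(3t), q(t) = -2c_1e^(-2t)sin(3t) - c_1e^(-2t)cos(3t) - c_2e^(-2t)sin(3t) + 2c_2e^(-2t)cos(3t)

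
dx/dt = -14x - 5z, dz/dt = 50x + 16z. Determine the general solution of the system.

Coefficient matrix A = [[-14, -5], [50, 16]].
Characteristic polynomial det(A - λI) = λ^2 - 2λ + 26 = 0.
Eigenvalues λ = 1 ± 5i (complex conjugate pair).
For λ=1+5i: an eigenvector is (0,-1) - i(1,-3) = (0 - i, -1 + 3i).
A real fundamental pair from Re and Im of e^((1+5i)t)v: X_1 = e^(t)(cos(5t)·(0,-1) + sin(5t)·(1,-3)), X_2 = e^(t)(sin(5t)·(0,-1) - cos(5t)·(1,-3)).
General solution: C_1X_1 + C_2X_2.

x(t) = C_1e^(t)sin(5t) - C_2e^(t)cos(5t), z(t) = -3C_1e^(t)sin(5t) - C_1e^(t)cos(5t) - C_2e^(t)sin(5t) + 3C_2e^(t)cos(5t)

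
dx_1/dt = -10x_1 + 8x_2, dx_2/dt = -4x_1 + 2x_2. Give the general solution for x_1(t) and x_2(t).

Coefficient matrix A = [[-10, 8], [-4, 2]].
Characteristic polynomial det(A - λI) = λ^2 + 8λ + 12 = 0.
Eigenvalues λ = -2, -6.
For λ=-2: (A-λI) row 1 is [-8, 8], so an eigenvector is (1, 1).
For λ=-6: (A-λI) row 1 is [-4, 8], so an eigenvector is (-2, -1).
General solution: C_1e^(-2t)(1,1) + C_2e^(-6t)(-2,-1).

x_1(t) = C_1e^(-2t) - 2C_2e^(-6t), x_2(t) = C_1e^(-2t) - C_2e^(-6t)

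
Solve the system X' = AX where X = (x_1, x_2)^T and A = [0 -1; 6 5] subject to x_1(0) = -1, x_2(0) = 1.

x_1(t) = e^(3t) - 2e^(2t), x_2(t) = -3e^(3t) + 4e^(2t)

Coefficient matrix A = [[0, -1], [6, 5]].
Characteristic polynomial det(A - λI) = λ^2 - 5λ + 6 = 0.
Eigenvalues λ = 2, 3.
For λ=2: (A-λI) row 1 is [-2, -1], so an eigenvector is (1, -2).
For λ=3: (A-λI) row 1 is [-3, -1], so an eigenvector is (-1, 3).
General solution: K_1e^(2t)(1,-2) + K_2e^(3t)(-1,3).
Applying x_1(0)=-1, x_2(0)=1 gives K_1=-2, K_2=-1.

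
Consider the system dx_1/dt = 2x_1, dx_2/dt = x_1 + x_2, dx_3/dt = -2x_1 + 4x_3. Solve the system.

x_1(t) = c_1e^(2t), x_2(t) = c_1e^(2t) + c_3e^(t), x_3(t) = c_1e^(2t) + c_2e^(4t)

Coefficient matrix A = [[2, 0, 0], [1, 1, 0], [-2, 0, 4]].
det(A - λI) = 0 gives eigenvalues λ = 2, 4, 1.
For λ=2: eigenvector (1,1,1).
For λ=4: eigenvector (0,0,1).
For λ=1: eigenvector (0,1,0).
General solution: c_1e^(2t)(1,1,1) + c_2e^(4t)(0,0,1) + c_3e^(t)(0,1,0).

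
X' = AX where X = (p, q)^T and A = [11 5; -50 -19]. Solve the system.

p(t) = C_1e^(-4t)cos(5t) + C_2e^(-4t)sin(5t), q(t) = -C_1e^(-4t)sin(5t) - 3C_1e^(-4t)cos(5t) - 3C_2e^(-4t)sin(5t) + C_2e^(-4t)cos(5t)

Coefficient matrix A = [[11, 5], [-50, -19]].
Characteristic polynomial det(A - λI) = λ^2 + 8λ + 41 = 0.
Eigenvalues λ = -4 ± 5i (complex conjugate pair).
For λ=-4+5i: an eigenvector is (1,-3) - i(0,-1) = (1, -3 + i).
A real fundamental pair from Re and Im of e^((-4+5i)t)v: X_1 = e^(-4t)(cos(5t)·(1,-3) + sin(5t)·(0,-1)), X_2 = e^(-4t)(sin(5t)·(1,-3) - cos(5t)·(0,-1)).
General solution: C_1X_1 + C_2X_2.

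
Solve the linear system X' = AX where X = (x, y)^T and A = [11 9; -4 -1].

x(t) = -3c_1e^(5t) - 3c_2te^(5t) + c_2e^(5t), y(t) = 2c_1e^(5t) + 2c_2te^(5t) - c_2e^(5t)

Coefficient matrix A = [[11, 9], [-4, -1]].
Characteristic polynomial det(A - λI) = λ^2 - 10λ + 25 = 0.
Single eigenvalue λ = 5 with algebraic multiplicity 2.
Eigenvector v = (-3,2); generalized eigenvector w with (A-λI)w=v is (1,-1).
General solution: e^(5t)[c_1·v + c_2·(t·v + w)].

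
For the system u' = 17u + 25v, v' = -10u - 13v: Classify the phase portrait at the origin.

A = [[17,25],[-10,-13]]; det(A-λI) = λ^2 - 4λ + 29.
λ = 2 ± 5i: positive real part.

unstable spiral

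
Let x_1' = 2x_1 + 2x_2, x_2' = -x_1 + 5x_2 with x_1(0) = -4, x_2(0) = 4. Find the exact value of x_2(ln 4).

A = [[2,2],[-1,5]]; eigenvalues λ = 3, 4.
Eigenvectors: (2,1) for λ=3, (-1,-1) for λ=4.
From the initial condition, c_1 = -8, c_2 = -12.
x_2(ln 4) = (-8)(4^3)(1) + (-12)(4^4)(-1) = 2560.

2560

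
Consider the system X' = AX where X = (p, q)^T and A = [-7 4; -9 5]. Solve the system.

Coefficient matrix A = [[-7, 4], [-9, 5]].
Characteristic polynomial det(A - λI) = λ^2 + 2λ + 1 = 0.
Single eigenvalue λ = -1 with algebraic multiplicity 2.
Eigenvector v = (-2,-3); generalized eigenvector w with (A-λI)w=v is (1,1).
General solution: e^(-t)[K_1·v + K_2·(t·v + w)].

p(t) = -2K_1e^(-t) - 2K_2te^(-t) + K_2e^(-t), q(t) = -3K_1e^(-t) - 3K_2te^(-t) + K_2e^(-t)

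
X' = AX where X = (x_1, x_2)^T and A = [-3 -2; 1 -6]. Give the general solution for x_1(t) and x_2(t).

Coefficient matrix A = [[-3, -2], [1, -6]].
Characteristic polynomial det(A - λI) = λ^2 + 9λ + 20 = 0.
Eigenvalues λ = -5, -4.
For λ=-5: (A-λI) row 1 is [2, -2], so an eigenvector is (-1, -1).
For λ=-4: (A-λI) row 1 is [1, -2], so an eigenvector is (-2, -1).
General solution: C_1e^(-5t)(-1,-1) + C_2e^(-4t)(-2,-1).

x_1(t) = -C_1e^(-5t) - 2C_2e^(-4t), x_2(t) = -C_1e^(-5t) - C_2e^(-4t)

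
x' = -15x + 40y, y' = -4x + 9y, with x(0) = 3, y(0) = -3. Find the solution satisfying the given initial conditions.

Coefficient matrix A = [[-15, 40], [-4, 9]].
Characteristic polynomial det(A - λI) = λ^2 + 6λ + 25 = 0.
Eigenvalues λ = -3 ± 4i (complex conjugate pair).
For λ=-3+4i: an eigenvector is (-3,-1) - i(-1,0) = (-3 + i, -1).
A real fundamental pair from Re and Im of e^((-3+4i)t)v: X_1 = e^(-3t)(cos(4t)·(-3,-1) + sin(4t)·(-1,0)), X_2 = e^(-3t)(sin(4t)·(-3,-1) - cos(4t)·(-1,0)).
General solution: K_1X_1 + K_2X_2.
Applying x(0)=3, y(0)=-3 gives K_1=3, K_2=12.

x(t) = -39e^(-3t)sin(4t) + 3e^(-3t)cos(4t), y(t) = -12e^(-3t)sin(4t) - 3e^(-3t)cos(4t)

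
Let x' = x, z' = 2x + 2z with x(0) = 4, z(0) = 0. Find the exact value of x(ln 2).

8

A = [[1,0],[2,2]]; eigenvalues λ = 1, 2.
Eigenvectors: (-1,2) for λ=1, (0,-1) for λ=2.
From the initial condition, c_1 = -4, c_2 = -8.
x(ln 2) = (-4)(2^1)(-1) + (-8)(2^2)(0) = 8.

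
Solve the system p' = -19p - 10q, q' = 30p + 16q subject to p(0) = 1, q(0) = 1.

p(t) = -5e^(t) + 6e^(-4t), q(t) = 10e^(t) - 9e^(-4t)

Coefficient matrix A = [[-19, -10], [30, 16]].
Characteristic polynomial det(A - λI) = λ^2 + 3λ - 4 = 0.
Eigenvalues λ = 1, -4.
For λ=1: (A-λI) row 1 is [-20, -10], so an eigenvector is (1, -2).
For λ=-4: (A-λI) row 1 is [-15, -10], so an eigenvector is (2, -3).
General solution: c_1e^(t)(1,-2) + c_2e^(-4t)(2,-3).
Applying p(0)=1, q(0)=1 gives c_1=-5, c_2=3.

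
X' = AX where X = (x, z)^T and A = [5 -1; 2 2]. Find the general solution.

Coefficient matrix A = [[5, -1], [2, 2]].
Characteristic polynomial det(A - λI) = λ^2 - 7λ + 12 = 0.
Eigenvalues λ = 4, 3.
For λ=4: (A-λI) row 1 is [1, -1], so an eigenvector is (-1, -1).
For λ=3: (A-λI) row 1 is [2, -1], so an eigenvector is (-1, -2).
General solution: C_1e^(4t)(-1,-1) + C_2e^(3t)(-1,-2).

x(t) = -C_1e^(4t) - C_2e^(3t), z(t) = -C_1e^(4t) - 2C_2e^(3t)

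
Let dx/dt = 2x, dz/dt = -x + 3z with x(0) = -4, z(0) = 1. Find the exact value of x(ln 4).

A = [[2,0],[-1,3]]; eigenvalues λ = 2, 3.
Eigenvectors: (-1,-1) for λ=2, (0,1) for λ=3.
From the initial condition, c_1 = 4, c_2 = 5.
x(ln 4) = (4)(4^2)(-1) + (5)(4^3)(0) = -64.

-64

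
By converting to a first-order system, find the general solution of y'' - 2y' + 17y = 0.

Let x_1 = y, x_2 = y'. Then x_1' = x_2 and x_2' = -17x_1 + 2x_2.
A = [[0,1],[-17,2]]; det(A-λI) = λ^2 - 2λ + 17.
Eigenvalues λ = 1 ± 4i.

y(t) = c_1e^(t)cos(4t) + c_2e^(t)sin(4t)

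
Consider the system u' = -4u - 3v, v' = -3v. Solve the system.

u(t) = -C_1e^(-4t) - 3C_2e^(-3t), v(t) = C_2e^(-3t)

Coefficient matrix A = [[-4, -3], [0, -3]].
Characteristic polynomial det(A - λI) = λ^2 + 7λ + 12 = 0.
Eigenvalues λ = -4, -3.
For λ=-4: (A-λI) row 1 is [0, -3], so an eigenvector is (-1, 0).
For λ=-3: (A-λI) row 1 is [-1, -3], so an eigenvector is (-3, 1).
General solution: C_1e^(-4t)(-1,0) + C_2e^(-3t)(-3,1).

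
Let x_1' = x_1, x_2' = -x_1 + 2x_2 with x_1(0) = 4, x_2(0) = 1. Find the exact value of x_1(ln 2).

A = [[1,0],[-1,2]]; eigenvalues λ = 1, 2.
Eigenvectors: (1,1) for λ=1, (0,-1) for λ=2.
From the initial condition, c_1 = 4, c_2 = 3.
x_1(ln 2) = (4)(2^1)(1) + (3)(2^2)(0) = 8.

8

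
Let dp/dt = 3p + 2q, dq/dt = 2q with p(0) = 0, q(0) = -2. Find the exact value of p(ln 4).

-192

A = [[3,2],[0,2]]; eigenvalues λ = 3, 2.
Eigenvectors: (-1,0) for λ=3, (2,-1) for λ=2.
From the initial condition, c_1 = 4, c_2 = 2.
p(ln 4) = (4)(4^3)(-1) + (2)(4^2)(2) = -192.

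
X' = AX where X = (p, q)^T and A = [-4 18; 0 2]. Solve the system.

Coefficient matrix A = [[-4, 18], [0, 2]].
Characteristic polynomial det(A - λI) = λ^2 + 2λ - 8 = 0.
Eigenvalues λ = 2, -4.
For λ=2: (A-λI) row 1 is [-6, 18], so an eigenvector is (-3, -1).
For λ=-4: (A-λI) row 1 is [0, 18], so an eigenvector is (-1, 0).
General solution: K_1e^(2t)(-3,-1) + K_2e^(-4t)(-1,0).

p(t) = -3K_1e^(2t) - K_2e^(-4t), q(t) = -K_1e^(2t)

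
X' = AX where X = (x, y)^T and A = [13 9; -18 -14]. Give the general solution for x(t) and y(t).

Coefficient matrix A = [[13, 9], [-18, -14]].
Characteristic polynomial det(A - λI) = λ^2 + λ - 20 = 0.
Eigenvalues λ = -5, 4.
For λ=-5: (A-λI) row 1 is [18, 9], so an eigenvector is (1, -2).
For λ=4: (A-λI) row 1 is [9, 9], so an eigenvector is (1, -1).
General solution: C_1e^(-5t)(1,-2) + C_2e^(4t)(1,-1).

x(t) = C_1e^(-5t) + C_2e^(4t), y(t) = -2C_1e^(-5t) - C_2e^(4t)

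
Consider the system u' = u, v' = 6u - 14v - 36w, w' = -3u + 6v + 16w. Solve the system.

u(t) = C_1e^(t), v(t) = -2C_1e^(t) + 3C_2e^(-2t) - 2C_3e^(4t), w(t) = C_1e^(t) - C_2e^(-2t) + C_3e^(4t)

Coefficient matrix A = [[1, 0, 0], [6, -14, -36], [-3, 6, 16]].
det(A - λI) = 0 gives eigenvalues λ = 1, -2, 4.
For λ=1: eigenvector (1,-2,1).
For λ=-2: eigenvector (0,3,-1).
For λ=4: eigenvector (0,-2,1).
General solution: C_1e^(t)(1,-2,1) + C_2e^(-2t)(0,3,-1) + C_3e^(4t)(0,-2,1).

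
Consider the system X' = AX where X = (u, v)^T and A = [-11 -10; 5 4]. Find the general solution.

Coefficient matrix A = [[-11, -10], [5, 4]].
Characteristic polynomial det(A - λI) = λ^2 + 7λ + 6 = 0.
Eigenvalues λ = -1, -6.
For λ=-1: (A-λI) row 1 is [-10, -10], so an eigenvector is (-1, 1).
For λ=-6: (A-λI) row 1 is [-5, -10], so an eigenvector is (2, -1).
General solution: c_1e^(-t)(-1,1) + c_2e^(-6t)(2,-1).

u(t) = -c_1e^(-t) + 2c_2e^(-6t), v(t) = c_1e^(-t) - c_2e^(-6t)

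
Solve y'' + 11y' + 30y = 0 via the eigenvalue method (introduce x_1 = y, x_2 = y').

y(t) = c_1e^(-6t) + c_2e^(-5t)

Let x_1 = y, x_2 = y'. Then x_1' = x_2 and x_2' = -30x_1 - 11x_2.
A = [[0,1],[-30,-11]]; det(A-λI) = λ^2 + 11λ + 30.
Eigenvalues λ = -6, -5 with eigenvectors (1,-6), (1,-5).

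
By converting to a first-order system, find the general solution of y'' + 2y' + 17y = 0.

y(t) = c_1e^(-t)cos(4t) + c_2e^(-t)sin(4t)

Let x_1 = y, x_2 = y'. Then x_1' = x_2 and x_2' = -17x_1 - 2x_2.
A = [[0,1],[-17,-2]]; det(A-λI) = λ^2 + 2λ + 17.
Eigenvalues λ = -1 ± 4i.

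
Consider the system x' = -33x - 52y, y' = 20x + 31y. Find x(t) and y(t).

x(t) = -3C_1e^(-t)sin(4t) + 2C_1e^(-t)cos(4t) + 2C_2e^(-t)sin(4t) + 3C_2e^(-t)cos(4t), y(t) = 2C_1e^(-t)sin(4t) - C_1e^(-t)cos(4t) - C_2e^(-t)sin(4t) - 2C_2e^(-t)cos(4t)

Coefficient matrix A = [[-33, -52], [20, 31]].
Characteristic polynomial det(A - λI) = λ^2 + 2λ + 17 = 0.
Eigenvalues λ = -1 ± 4i (complex conjugate pair).
For λ=-1+4i: an eigenvector is (2,-1) - i(-3,2) = (2 + 3i, -1 - 2i).
A real fundamental pair from Re and Im of e^((-1+4i)t)v: X_1 = e^(-t)(cos(4t)·(2,-1) + sin(4t)·(-3,2)), X_2 = e^(-t)(sin(4t)·(2,-1) - cos(4t)·(-3,2)).
General solution: C_1X_1 + C_2X_2.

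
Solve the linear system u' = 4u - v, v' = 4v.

Coefficient matrix A = [[4, -1], [0, 4]].
Characteristic polynomial det(A - λI) = λ^2 - 8λ + 16 = 0.
Single eigenvalue λ = 4 with algebraic multiplicity 2.
Eigenvector v = (-1,0); generalized eigenvector w with (A-λI)w=v is (2,1).
General solution: e^(4t)[K_1·v + K_2·(t·v + w)].

u(t) = -K_1e^(4t) - K_2te^(4t) + 2K_2e^(4t), v(t) = K_2e^(4t)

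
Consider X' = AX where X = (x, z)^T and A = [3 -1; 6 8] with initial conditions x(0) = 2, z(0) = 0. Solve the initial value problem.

x(t) = -4e^(6t) + 6e^(5t), z(t) = 12e^(6t) - 12e^(5t)

Coefficient matrix A = [[3, -1], [6, 8]].
Characteristic polynomial det(A - λI) = λ^2 - 11λ + 30 = 0.
Eigenvalues λ = 5, 6.
For λ=5: (A-λI) row 1 is [-2, -1], so an eigenvector is (-1, 2).
For λ=6: (A-λI) row 1 is [-3, -1], so an eigenvector is (-1, 3).
General solution: c_1e^(5t)(-1,2) + c_2e^(6t)(-1,3).
Applying x(0)=2, z(0)=0 gives c_1=-6, c_2=4.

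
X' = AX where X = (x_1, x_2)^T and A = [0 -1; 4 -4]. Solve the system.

x_1(t) = c_1e^(-2t) + c_2te^(-2t) + c_2e^(-2t), x_2(t) = 2c_1e^(-2t) + 2c_2te^(-2t) + c_2e^(-2t)

Coefficient matrix A = [[0, -1], [4, -4]].
Characteristic polynomial det(A - λI) = λ^2 + 4λ + 4 = 0.
Single eigenvalue λ = -2 with algebraic multiplicity 2.
Eigenvector v = (1,2); generalized eigenvector w with (A-λI)w=v is (1,1).
General solution: e^(-2t)[c_1·v + c_2·(t·v + w)].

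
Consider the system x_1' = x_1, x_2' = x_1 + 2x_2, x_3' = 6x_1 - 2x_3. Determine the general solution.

Coefficient matrix A = [[1, 0, 0], [1, 2, 0], [6, 0, -2]].
det(A - λI) = 0 gives eigenvalues λ = 1, 2, -2.
For λ=1: eigenvector (1,-1,2).
For λ=2: eigenvector (0,1,0).
For λ=-2: eigenvector (0,0,1).
General solution: C_1e^(t)(1,-1,2) + C_2e^(2t)(0,1,0) + C_3e^(-2t)(0,0,1).

x_1(t) = C_1e^(t), x_2(t) = -C_1e^(t) + C_2e^(2t), x_3(t) = 2C_1e^(t) + C_3e^(-2t)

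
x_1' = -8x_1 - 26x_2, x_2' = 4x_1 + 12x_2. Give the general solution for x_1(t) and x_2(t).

Coefficient matrix A = [[-8, -26], [4, 12]].
Characteristic polynomial det(A - λI) = λ^2 - 4λ + 8 = 0.
Eigenvalues λ = 2 ± 2i (complex conjugate pair).
For λ=2+2i: an eigenvector is (3,-1) - i(-2,1) = (3 + 2i, -1 - i).
A real fundamental pair from Re and Im of e^((2+2i)t)v: X_1 = e^(2t)(cos(2t)·(3,-1) + sin(2t)·(-2,1)), X_2 = e^(2t)(sin(2t)·(3,-1) - cos(2t)·(-2,1)).
General solution: c_1X_1 + c_2X_2.

x_1(t) = -2c_1e^(2t)sin(2t) + 3c_1e^(2t)cos(2t) + 3c_2e^(2t)sin(2t) + 2c_2e^(2t)cos(2t), x_2(t) = c_1e^(2t)sin(2t) - c_1e^(2t)cos(2t) - c_2e^(2t)sin(2t) - c_2e^(2t)cos(2t)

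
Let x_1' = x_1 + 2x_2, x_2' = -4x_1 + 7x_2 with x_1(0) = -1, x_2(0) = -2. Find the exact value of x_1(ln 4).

-1024

A = [[1,2],[-4,7]]; eigenvalues λ = 5, 3.
Eigenvectors: (1,2) for λ=5, (-1,-1) for λ=3.
From the initial condition, c_1 = -1, c_2 = 0.
x_1(ln 4) = (-1)(4^5)(1) + (0)(4^3)(-1) = -1024.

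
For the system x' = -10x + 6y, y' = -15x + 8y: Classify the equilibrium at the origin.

A = [[-10,6],[-15,8]]; det(A-λI) = λ^2 + 2λ + 10.
λ = -1 ± 3i: negative real part.

stable spiral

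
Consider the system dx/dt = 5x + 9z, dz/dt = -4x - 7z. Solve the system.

x(t) = 3K_1e^(-t) + 3K_2te^(-t) - K_2e^(-t), z(t) = -2K_1e^(-t) - 2K_2te^(-t) + K_2e^(-t)

Coefficient matrix A = [[5, 9], [-4, -7]].
Characteristic polynomial det(A - λI) = λ^2 + 2λ + 1 = 0.
Single eigenvalue λ = -1 with algebraic multiplicity 2.
Eigenvector v = (3,-2); generalized eigenvector w with (A-λI)w=v is (-1,1).
General solution: e^(-t)[K_1·v + K_2·(t·v + w)].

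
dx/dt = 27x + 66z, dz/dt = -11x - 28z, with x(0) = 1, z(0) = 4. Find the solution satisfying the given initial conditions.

Coefficient matrix A = [[27, 66], [-11, -28]].
Characteristic polynomial det(A - λI) = λ^2 + λ - 30 = 0.
Eigenvalues λ = -6, 5.
For λ=-6: (A-λI) row 1 is [33, 66], so an eigenvector is (-2, 1).
For λ=5: (A-λI) row 1 is [22, 66], so an eigenvector is (3, -1).
General solution: c_1e^(-6t)(-2,1) + c_2e^(5t)(3,-1).
Applying x(0)=1, z(0)=4 gives c_1=13, c_2=9.

x(t) = 27e^(5t) - 26e^(-6t), z(t) = -9e^(5t) + 13e^(-6t)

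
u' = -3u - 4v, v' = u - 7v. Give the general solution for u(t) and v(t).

Coefficient matrix A = [[-3, -4], [1, -7]].
Characteristic polynomial det(A - λI) = λ^2 + 10λ + 25 = 0.
Single eigenvalue λ = -5 with algebraic multiplicity 2.
Eigenvector v = (2,1); generalized eigenvector w with (A-λI)w=v is (-3,-2).
General solution: e^(-5t)[K_1·v + K_2·(t·v + w)].

u(t) = 2K_1e^(-5t) + 2K_2te^(-5t) - 3K_2e^(-5t), v(t) = K_1e^(-5t) + K_2te^(-5t) - 2K_2e^(-5t)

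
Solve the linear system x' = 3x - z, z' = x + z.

x(t) = -K_1e^(2t) - K_2te^(2t), z(t) = -K_1e^(2t) - K_2te^(2t) + K_2e^(2t)

Coefficient matrix A = [[3, -1], [1, 1]].
Characteristic polynomial det(A - λI) = λ^2 - 4λ + 4 = 0.
Single eigenvalue λ = 2 with algebraic multiplicity 2.
Eigenvector v = (-1,-1); generalized eigenvector w with (A-λI)w=v is (0,1).
General solution: e^(2t)[K_1·v + K_2·(t·v + w)].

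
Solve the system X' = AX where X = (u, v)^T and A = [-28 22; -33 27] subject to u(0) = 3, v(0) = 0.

Coefficient matrix A = [[-28, 22], [-33, 27]].
Characteristic polynomial det(A - λI) = λ^2 + λ - 30 = 0.
Eigenvalues λ = 5, -6.
For λ=5: (A-λI) row 1 is [-33, 22], so an eigenvector is (2, 3).
For λ=-6: (A-λI) row 1 is [-22, 22], so an eigenvector is (1, 1).
General solution: c_1e^(5t)(2,3) + c_2e^(-6t)(1,1).
Applying u(0)=3, v(0)=0 gives c_1=-3, c_2=9.

u(t) = -6e^(5t) + 9e^(-6t), v(t) = -9e^(5t) + 9e^(-6t)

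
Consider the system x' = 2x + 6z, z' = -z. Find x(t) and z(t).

Coefficient matrix A = [[2, 6], [0, -1]].
Characteristic polynomial det(A - λI) = λ^2 - λ - 2 = 0.
Eigenvalues λ = -1, 2.
For λ=-1: (A-λI) row 1 is [3, 6], so an eigenvector is (-2, 1).
For λ=2: (A-λI) row 1 is [0, 6], so an eigenvector is (-1, 0).
General solution: c_1e^(-t)(-2,1) + c_2e^(2t)(-1,0).

x(t) = -2c_1e^(-t) - c_2e^(2t), z(t) = c_1e^(-t)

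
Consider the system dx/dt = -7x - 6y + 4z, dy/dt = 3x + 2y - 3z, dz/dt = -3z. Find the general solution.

x(t) = 2K_1e^(-4t) - K_2e^(-t) + K_3e^(-3t), y(t) = -K_1e^(-4t) + K_2e^(-t), z(t) = K_3e^(-3t)

Coefficient matrix A = [[-7, -6, 4], [3, 2, -3], [0, 0, -3]].
det(A - λI) = 0 gives eigenvalues λ = -4, -1, -3.
For λ=-4: eigenvector (2,-1,0).
For λ=-1: eigenvector (-1,1,0).
For λ=-3: eigenvector (1,0,1).
General solution: K_1e^(-4t)(2,-1,0) + K_2e^(-t)(-1,1,0) + K_3e^(-3t)(1,0,1).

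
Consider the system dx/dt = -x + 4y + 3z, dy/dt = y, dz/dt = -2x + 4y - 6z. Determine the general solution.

x(t) = -C_1e^(-4t) + 2C_2e^(t) + 3C_3e^(-3t), y(t) = C_2e^(t), z(t) = C_1e^(-4t) - 2C_3e^(-3t)

Coefficient matrix A = [[-1, 4, 3], [0, 1, 0], [-2, 4, -6]].
det(A - λI) = 0 gives eigenvalues λ = -4, 1, -3.
For λ=-4: eigenvector (-1,0,1).
For λ=1: eigenvector (2,1,0).
For λ=-3: eigenvector (3,0,-2).
General solution: C_1e^(-4t)(-1,0,1) + C_2e^(t)(2,1,0) + C_3e^(-3t)(3,0,-2).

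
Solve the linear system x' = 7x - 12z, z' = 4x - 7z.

x(t) = -3c_1e^(-t) - 2c_2e^(t), z(t) = -2c_1e^(-t) - c_2e^(t)

Coefficient matrix A = [[7, -12], [4, -7]].
Characteristic polynomial det(A - λI) = λ^2 - 1 = 0.
Eigenvalues λ = -1, 1.
For λ=-1: (A-λI) row 1 is [8, -12], so an eigenvector is (-3, -2).
For λ=1: (A-λI) row 1 is [6, -12], so an eigenvector is (-2, -1).
General solution: c_1e^(-t)(-3,-2) + c_2e^(t)(-2,-1).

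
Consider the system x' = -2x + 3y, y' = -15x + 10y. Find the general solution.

Coefficient matrix A = [[-2, 3], [-15, 10]].
Characteristic polynomial det(A - λI) = λ^2 - 8λ + 25 = 0.
Eigenvalues λ = 4 ± 3i (complex conjugate pair).
For λ=4+3i: an eigenvector is (1,2) - i(0,-1) = (1, 2 + i).
A real fundamental pair from Re and Im of e^((4+3i)t)v: X_1 = e^(4t)(cos(3t)·(1,2) + sin(3t)·(0,-1)), X_2 = e^(4t)(sin(3t)·(1,2) - cos(3t)·(0,-1)).
General solution: K_1X_1 + K_2X_2.

x(t) = K_1e^(4t)cos(3t) + K_2e^(4t)sin(3t), y(t) = -K_1e^(4t)sin(3t) + 2K_1e^(4t)cos(3t) + 2K_2e^(4t)sin(3t) + K_2e^(4t)cos(3t)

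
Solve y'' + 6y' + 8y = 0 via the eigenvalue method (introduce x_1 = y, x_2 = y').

Let x_1 = y, x_2 = y'. Then x_1' = x_2 and x_2' = -8x_1 - 6x_2.
A = [[0,1],[-8,-6]]; det(A-λI) = λ^2 + 6λ + 8.
Eigenvalues λ = -4, -2 with eigenvectors (1,-4), (1,-2).

y(t) = K_1e^(-4t) + K_2e^(-2t)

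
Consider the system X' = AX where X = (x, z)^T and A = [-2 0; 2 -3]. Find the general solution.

x(t) = -c_1e^(-2t), z(t) = -2c_1e^(-2t) + c_2e^(-3t)

Coefficient matrix A = [[-2, 0], [2, -3]].
Characteristic polynomial det(A - λI) = λ^2 + 5λ + 6 = 0.
Eigenvalues λ = -2, -3.
For λ=-2: (A-λI) row 2 is [2, -1], so an eigenvector is (-1, -2).
For λ=-3: (A-λI) row 1 is [1, 0], so an eigenvector is (0, 1).
General solution: c_1e^(-2t)(-1,-2) + c_2e^(-3t)(0,1).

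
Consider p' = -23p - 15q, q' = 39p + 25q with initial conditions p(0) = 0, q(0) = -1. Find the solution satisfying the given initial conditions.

p(t) = 5e^(t)sin(3t), q(t) = -8e^(t)sin(3t) - e^(t)cos(3t)

Coefficient matrix A = [[-23, -15], [39, 25]].
Characteristic polynomial det(A - λI) = λ^2 - 2λ + 10 = 0.
Eigenvalues λ = 1 ± 3i (complex conjugate pair).
For λ=1+3i: an eigenvector is (2,-3) - i(-1,2) = (2 + i, -3 - 2i).
A real fundamental pair from Re and Im of e^((1+3i)t)v: X_1 = e^(t)(cos(3t)·(2,-3) + sin(3t)·(-1,2)), X_2 = e^(t)(sin(3t)·(2,-3) - cos(3t)·(-1,2)).
General solution: c_1X_1 + c_2X_2.
Applying p(0)=0, q(0)=-1 gives c_1=-1, c_2=2.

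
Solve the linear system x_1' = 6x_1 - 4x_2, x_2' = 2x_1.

Coefficient matrix A = [[6, -4], [2, 0]].
Characteristic polynomial det(A - λI) = λ^2 - 6λ + 8 = 0.
Eigenvalues λ = 2, 4.
For λ=2: (A-λI) row 1 is [4, -4], so an eigenvector is (-1, -1).
For λ=4: (A-λI) row 1 is [2, -4], so an eigenvector is (-2, -1).
General solution: c_1e^(2t)(-1,-1) + c_2e^(4t)(-2,-1).

x_1(t) = -c_1e^(2t) - 2c_2e^(4t), x_2(t) = -c_1e^(2t) - c_2e^(4t)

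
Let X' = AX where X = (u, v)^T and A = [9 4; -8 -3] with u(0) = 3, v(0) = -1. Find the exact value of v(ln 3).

-1203

A = [[9,4],[-8,-3]]; eigenvalues λ = 5, 1.
Eigenvectors: (1,-1) for λ=5, (1,-2) for λ=1.
From the initial condition, c_1 = 5, c_2 = -2.
v(ln 3) = (5)(3^5)(-1) + (-2)(3^1)(-2) = -1203.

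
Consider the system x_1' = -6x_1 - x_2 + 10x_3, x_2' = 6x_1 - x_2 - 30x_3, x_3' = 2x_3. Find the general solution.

Coefficient matrix A = [[-6, -1, 10], [6, -1, -30], [0, 0, 2]].
det(A - λI) = 0 gives eigenvalues λ = -3, -4, 2.
For λ=-3: eigenvector (-1,3,0).
For λ=-4: eigenvector (1,-2,0).
For λ=2: eigenvector (2,-6,1).
General solution: C_1e^(-3t)(-1,3,0) + C_2e^(-4t)(1,-2,0) + C_3e^(2t)(2,-6,1).

x_1(t) = -C_1e^(-3t) + C_2e^(-4t) + 2C_3e^(2t), x_2(t) = 3C_1e^(-3t) - 2C_2e^(-4t) - 6C_3e^(2t), x_3(t) = C_3e^(2t)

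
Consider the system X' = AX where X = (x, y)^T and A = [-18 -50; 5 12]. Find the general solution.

x(t) = -C_1e^(-3t)sin(5t) - 3C_1e^(-3t)cos(5t) - 3C_2e^(-3t)sin(5t) + C_2e^(-3t)cos(5t), y(t) = C_1e^(-3t)cos(5t) + C_2e^(-3t)sin(5t)

Coefficient matrix A = [[-18, -50], [5, 12]].
Characteristic polynomial det(A - λI) = λ^2 + 6λ + 34 = 0.
Eigenvalues λ = -3 ± 5i (complex conjugate pair).
For λ=-3+5i: an eigenvector is (-3,1) - i(-1,0) = (-3 + i, 1).
A real fundamental pair from Re and Im of e^((-3+5i)t)v: X_1 = e^(-3t)(cos(5t)·(-3,1) + sin(5t)·(-1,0)), X_2 = e^(-3t)(sin(5t)·(-3,1) - cos(5t)·(-1,0)).
General solution: C_1X_1 + C_2X_2.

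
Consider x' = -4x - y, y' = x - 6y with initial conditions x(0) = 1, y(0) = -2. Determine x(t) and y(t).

Coefficient matrix A = [[-4, -1], [1, -6]].
Characteristic polynomial det(A - λI) = λ^2 + 10λ + 25 = 0.
Single eigenvalue λ = -5 with algebraic multiplicity 2.
Eigenvector v = (-1,-1); generalized eigenvector w with (A-λI)w=v is (-2,-1).
General solution: e^(-5t)[c_1·v + c_2·(t·v + w)].
Applying x(0)=1, y(0)=-2 gives c_1=5, c_2=-3.

x(t) = 3te^(-5t) + e^(-5t), y(t) = 3te^(-5t) - 2e^(-5t)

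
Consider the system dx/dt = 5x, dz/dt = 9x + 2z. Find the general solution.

Coefficient matrix A = [[5, 0], [9, 2]].
Characteristic polynomial det(A - λI) = λ^2 - 7λ + 10 = 0.
Eigenvalues λ = 5, 2.
For λ=5: (A-λI) row 2 is [9, -3], so an eigenvector is (-1, -3).
For λ=2: (A-λI) row 1 is [3, 0], so an eigenvector is (0, -1).
General solution: C_1e^(5t)(-1,-3) + C_2e^(2t)(0,-1).

x(t) = -C_1e^(5t), z(t) = -3C_1e^(5t) - C_2e^(2t)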